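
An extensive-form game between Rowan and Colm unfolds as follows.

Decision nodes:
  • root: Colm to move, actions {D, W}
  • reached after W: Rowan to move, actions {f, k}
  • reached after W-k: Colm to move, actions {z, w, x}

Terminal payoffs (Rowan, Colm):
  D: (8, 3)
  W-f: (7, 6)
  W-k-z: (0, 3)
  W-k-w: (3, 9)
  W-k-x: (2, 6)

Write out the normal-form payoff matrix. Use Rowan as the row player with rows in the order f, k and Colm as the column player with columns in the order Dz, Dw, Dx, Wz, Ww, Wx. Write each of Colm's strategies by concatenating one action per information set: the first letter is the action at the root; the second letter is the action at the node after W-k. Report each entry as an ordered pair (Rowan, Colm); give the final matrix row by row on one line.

f: (8,3) (8,3) (8,3) (7,6) (7,6) (7,6) | k: (8,3) (8,3) (8,3) (0,3) (3,9) (2,6)

           Dz       Dw       Dx       Wz       Ww       Wx
   f    (8,3)    (8,3)    (8,3)    (7,6)    (7,6)    (7,6)
   k    (8,3)    (8,3)    (8,3)    (0,3)    (3,9)    (2,6)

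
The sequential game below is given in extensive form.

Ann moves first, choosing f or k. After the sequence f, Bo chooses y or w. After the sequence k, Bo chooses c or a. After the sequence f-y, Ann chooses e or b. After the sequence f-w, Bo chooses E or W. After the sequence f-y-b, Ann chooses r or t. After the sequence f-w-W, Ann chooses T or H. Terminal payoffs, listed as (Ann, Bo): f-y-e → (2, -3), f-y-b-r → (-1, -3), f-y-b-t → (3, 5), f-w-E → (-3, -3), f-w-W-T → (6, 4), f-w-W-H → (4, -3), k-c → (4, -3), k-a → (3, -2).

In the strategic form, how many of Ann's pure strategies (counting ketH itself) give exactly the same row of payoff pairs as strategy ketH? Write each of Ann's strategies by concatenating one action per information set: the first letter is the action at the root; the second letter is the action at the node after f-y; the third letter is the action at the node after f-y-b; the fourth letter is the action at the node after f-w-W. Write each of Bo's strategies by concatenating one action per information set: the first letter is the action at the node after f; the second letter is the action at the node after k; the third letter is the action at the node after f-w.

Row for ketH (columns ycE, ycW, yaE, yaW, wcE, wcW, waE, waW): (4,-3) (4,-3) (3,-2) (3,-2) (4,-3) (4,-3) (3,-2) (3,-2).
Under ketH, Ann's choice at the node after f-y and at the node after f-y-b and at the node after f-w-W can never be reached regardless of what Bo does, so varying those choices leaves every outcome unchanged.
Holding the reachable choices fixed and varying the unreachable ones freely already gives 2 × 2 × 2 = 8 equivalent strategies.
No other strategy reproduces this row, so those 8 are the full class: kerT, kerH, ketT, ketH, kbrT, kbrH, kbtT, kbtH.

8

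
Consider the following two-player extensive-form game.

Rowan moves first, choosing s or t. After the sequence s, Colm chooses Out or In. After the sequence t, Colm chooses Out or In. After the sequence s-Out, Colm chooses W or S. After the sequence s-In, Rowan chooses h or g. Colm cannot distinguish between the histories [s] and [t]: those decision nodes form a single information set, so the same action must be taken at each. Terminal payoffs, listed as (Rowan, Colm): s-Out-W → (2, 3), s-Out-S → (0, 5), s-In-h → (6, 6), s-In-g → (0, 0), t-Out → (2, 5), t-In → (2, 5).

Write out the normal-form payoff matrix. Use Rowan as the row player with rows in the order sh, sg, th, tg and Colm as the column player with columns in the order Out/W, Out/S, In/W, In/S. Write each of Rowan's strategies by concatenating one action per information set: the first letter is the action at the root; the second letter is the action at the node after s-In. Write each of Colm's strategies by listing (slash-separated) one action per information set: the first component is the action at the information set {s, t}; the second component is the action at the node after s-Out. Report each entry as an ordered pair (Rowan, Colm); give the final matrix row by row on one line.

sh: (2,3) (0,5) (6,6) (6,6) | sg: (2,3) (0,5) (0,0) (0,0) | th: (2,5) (2,5) (2,5) (2,5) | tg: (2,5) (2,5) (2,5) (2,5)

        Out/W    Out/S     In/W     In/S
  sh    (2,3)    (0,5)    (6,6)    (6,6)
  sg    (2,3)    (0,5)    (0,0)    (0,0)
  th    (2,5)    (2,5)    (2,5)    (2,5)
  tg    (2,5)    (2,5)    (2,5)    (2,5)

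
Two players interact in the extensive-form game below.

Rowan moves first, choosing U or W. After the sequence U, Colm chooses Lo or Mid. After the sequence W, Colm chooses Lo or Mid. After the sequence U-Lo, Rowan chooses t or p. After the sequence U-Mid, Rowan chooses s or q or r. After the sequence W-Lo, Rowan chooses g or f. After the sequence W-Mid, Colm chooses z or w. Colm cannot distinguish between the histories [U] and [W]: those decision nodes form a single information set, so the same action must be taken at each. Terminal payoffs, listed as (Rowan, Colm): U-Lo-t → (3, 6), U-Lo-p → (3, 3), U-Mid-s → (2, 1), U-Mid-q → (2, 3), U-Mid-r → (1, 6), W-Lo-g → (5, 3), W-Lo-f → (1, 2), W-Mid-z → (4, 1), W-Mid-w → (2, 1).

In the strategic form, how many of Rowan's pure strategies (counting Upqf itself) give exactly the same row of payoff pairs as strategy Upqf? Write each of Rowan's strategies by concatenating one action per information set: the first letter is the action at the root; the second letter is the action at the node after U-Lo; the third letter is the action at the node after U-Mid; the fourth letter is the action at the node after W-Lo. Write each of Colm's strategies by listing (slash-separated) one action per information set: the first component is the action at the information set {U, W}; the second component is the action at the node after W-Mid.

2

Row for Upqf (columns Lo/z, Lo/w, Mid/z, Mid/w): (3,3) (3,3) (2,3) (2,3).
Under Upqf, Rowan's choice at the node after W-Lo can never be reached regardless of what Colm does, so varying those choices leaves every outcome unchanged.
Holding the reachable choices fixed and varying the unreachable one freely already gives 2 equivalent strategies.
No other strategy reproduces this row, so those 2 are the full class: Upqg, Upqf.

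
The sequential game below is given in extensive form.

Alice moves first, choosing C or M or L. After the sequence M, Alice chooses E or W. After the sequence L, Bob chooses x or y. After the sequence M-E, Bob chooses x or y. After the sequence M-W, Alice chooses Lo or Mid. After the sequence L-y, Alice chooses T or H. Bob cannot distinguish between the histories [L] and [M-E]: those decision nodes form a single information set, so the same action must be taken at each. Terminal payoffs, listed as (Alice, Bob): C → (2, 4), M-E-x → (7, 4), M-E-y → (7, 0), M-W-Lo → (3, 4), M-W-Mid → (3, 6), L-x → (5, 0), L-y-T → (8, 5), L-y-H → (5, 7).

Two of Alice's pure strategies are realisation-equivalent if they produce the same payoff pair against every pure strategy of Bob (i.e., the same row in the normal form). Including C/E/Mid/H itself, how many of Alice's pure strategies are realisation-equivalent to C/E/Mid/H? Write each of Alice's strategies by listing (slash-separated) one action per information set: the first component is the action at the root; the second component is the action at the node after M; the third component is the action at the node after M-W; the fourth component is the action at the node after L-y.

Row for C/E/Mid/H (columns x, y): (2,4) (2,4).
Under C/E/Mid/H, Alice's choice at the node after M and at the node after M-W and at the node after L-y can never be reached regardless of what Bob does, so varying those choices leaves every outcome unchanged.
Holding the reachable choices fixed and varying the unreachable ones freely already gives 2 × 2 × 2 = 8 equivalent strategies.
No other strategy reproduces this row, so those 8 are the full class: C/E/Lo/T, C/E/Lo/H, C/E/Mid/T, C/E/Mid/H, C/W/Lo/T, C/W/Lo/H, C/W/Mid/T, C/W/Mid/H.

8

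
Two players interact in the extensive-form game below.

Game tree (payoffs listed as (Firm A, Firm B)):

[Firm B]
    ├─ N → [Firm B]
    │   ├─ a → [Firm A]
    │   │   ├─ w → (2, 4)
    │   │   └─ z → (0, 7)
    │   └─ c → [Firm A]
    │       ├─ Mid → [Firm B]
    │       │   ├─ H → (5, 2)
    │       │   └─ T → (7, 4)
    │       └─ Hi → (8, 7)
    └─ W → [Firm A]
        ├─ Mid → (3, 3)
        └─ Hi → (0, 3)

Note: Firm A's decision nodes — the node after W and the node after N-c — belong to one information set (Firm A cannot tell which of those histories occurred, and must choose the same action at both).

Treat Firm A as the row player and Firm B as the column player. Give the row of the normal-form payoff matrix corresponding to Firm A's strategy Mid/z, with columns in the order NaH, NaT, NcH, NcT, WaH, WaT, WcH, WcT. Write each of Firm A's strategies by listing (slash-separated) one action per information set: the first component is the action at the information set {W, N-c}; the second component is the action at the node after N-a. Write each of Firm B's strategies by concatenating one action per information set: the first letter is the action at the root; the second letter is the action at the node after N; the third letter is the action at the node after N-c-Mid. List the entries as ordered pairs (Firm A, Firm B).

(0,7) (0,7) (5,2) (7,4) (3,3) (3,3) (3,3) (3,3)

vs NaH: Firm B plays N → Firm B plays a at [N] → Firm A plays z at [N-a] → (0, 7)
vs NaT: Firm B plays N → Firm B plays a at [N] → Firm A plays z at [N-a] → (0, 7)
vs NcH: Firm B plays N → Firm B plays c at [N] → Firm A plays Mid at [N-c] → Firm B plays H at [N-c-Mid] → (5, 2)
vs NcT: Firm B plays N → Firm B plays c at [N] → Firm A plays Mid at [N-c] → Firm B plays T at [N-c-Mid] → (7, 4)
vs WaH: Firm B plays W → Firm A plays Mid at [W] → (3, 3)
vs WaT: Firm B plays W → Firm A plays Mid at [W] → (3, 3)
vs WcH: Firm B plays W → Firm A plays Mid at [W] → (3, 3)
vs WcT: Firm B plays W → Firm A plays Mid at [W] → (3, 3)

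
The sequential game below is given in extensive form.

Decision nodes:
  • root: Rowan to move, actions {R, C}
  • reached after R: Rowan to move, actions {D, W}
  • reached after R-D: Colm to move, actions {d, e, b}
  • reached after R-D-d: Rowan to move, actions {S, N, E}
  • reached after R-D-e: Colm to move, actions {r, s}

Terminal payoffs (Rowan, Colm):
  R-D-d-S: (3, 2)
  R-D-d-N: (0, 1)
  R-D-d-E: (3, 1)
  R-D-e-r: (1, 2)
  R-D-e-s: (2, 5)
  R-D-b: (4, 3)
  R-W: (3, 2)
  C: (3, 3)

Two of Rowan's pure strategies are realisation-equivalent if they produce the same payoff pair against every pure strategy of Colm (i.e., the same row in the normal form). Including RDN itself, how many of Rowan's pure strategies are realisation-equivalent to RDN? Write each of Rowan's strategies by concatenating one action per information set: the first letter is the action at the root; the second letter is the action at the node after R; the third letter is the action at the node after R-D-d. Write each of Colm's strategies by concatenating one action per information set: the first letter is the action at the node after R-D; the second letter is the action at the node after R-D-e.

Row for RDN (columns dr, ds, er, es, br, bs): (0,1) (0,1) (1,2) (2,5) (4,3) (4,3).
Every one of Rowan's information sets is on the play path for some reply by Colm when Rowan follows RDN.
Changing the action at any of them therefore changes at least one column, so only RDN itself gives this row.

1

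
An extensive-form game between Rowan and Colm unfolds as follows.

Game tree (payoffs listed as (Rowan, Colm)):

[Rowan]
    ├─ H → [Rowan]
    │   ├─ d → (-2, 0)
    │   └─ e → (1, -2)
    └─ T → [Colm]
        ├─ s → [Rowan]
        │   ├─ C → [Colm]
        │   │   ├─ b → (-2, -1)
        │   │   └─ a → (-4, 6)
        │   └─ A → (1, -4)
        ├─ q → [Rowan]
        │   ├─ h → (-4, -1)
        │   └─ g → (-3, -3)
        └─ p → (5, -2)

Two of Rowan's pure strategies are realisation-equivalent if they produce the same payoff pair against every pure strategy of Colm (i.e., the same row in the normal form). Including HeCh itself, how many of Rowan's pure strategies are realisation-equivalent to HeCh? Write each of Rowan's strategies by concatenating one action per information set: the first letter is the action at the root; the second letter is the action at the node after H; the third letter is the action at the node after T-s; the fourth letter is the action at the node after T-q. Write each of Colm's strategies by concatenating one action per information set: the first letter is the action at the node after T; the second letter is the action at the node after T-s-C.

4

Row for HeCh (columns sb, sa, qb, qa, pb, pa): (1,-2) (1,-2) (1,-2) (1,-2) (1,-2) (1,-2).
Under HeCh, Rowan's choice at the node after T-s and at the node after T-q can never be reached regardless of what Colm does, so varying those choices leaves every outcome unchanged.
Holding the reachable choices fixed and varying the unreachable ones freely already gives 2 × 2 = 4 equivalent strategies.
No other strategy reproduces this row, so those 4 are the full class: HeCh, HeCg, HeAh, HeAg.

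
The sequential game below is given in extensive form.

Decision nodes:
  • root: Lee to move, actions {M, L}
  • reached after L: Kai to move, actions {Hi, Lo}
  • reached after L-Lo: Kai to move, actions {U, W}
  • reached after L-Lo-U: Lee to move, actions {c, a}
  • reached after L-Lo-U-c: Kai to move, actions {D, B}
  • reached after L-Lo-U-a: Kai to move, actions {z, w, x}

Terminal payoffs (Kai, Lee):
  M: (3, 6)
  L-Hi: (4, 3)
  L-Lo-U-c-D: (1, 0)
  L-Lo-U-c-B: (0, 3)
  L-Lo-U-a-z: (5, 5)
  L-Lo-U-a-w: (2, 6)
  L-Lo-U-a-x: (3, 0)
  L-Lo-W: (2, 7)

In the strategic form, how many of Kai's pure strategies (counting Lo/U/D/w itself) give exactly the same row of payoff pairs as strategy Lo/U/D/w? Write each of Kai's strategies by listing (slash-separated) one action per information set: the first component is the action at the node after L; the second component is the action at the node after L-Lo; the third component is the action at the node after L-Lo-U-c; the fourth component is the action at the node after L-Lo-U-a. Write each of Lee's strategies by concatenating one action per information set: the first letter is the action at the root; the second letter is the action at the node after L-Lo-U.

Row for Lo/U/D/w (columns Mc, Ma, Lc, La): (3,6) (3,6) (1,0) (2,6).
Every one of Kai's information sets is on the play path for some reply by Lee when Kai follows Lo/U/D/w.
Changing the action at any of them therefore changes at least one column, so only Lo/U/D/w itself gives this row.

1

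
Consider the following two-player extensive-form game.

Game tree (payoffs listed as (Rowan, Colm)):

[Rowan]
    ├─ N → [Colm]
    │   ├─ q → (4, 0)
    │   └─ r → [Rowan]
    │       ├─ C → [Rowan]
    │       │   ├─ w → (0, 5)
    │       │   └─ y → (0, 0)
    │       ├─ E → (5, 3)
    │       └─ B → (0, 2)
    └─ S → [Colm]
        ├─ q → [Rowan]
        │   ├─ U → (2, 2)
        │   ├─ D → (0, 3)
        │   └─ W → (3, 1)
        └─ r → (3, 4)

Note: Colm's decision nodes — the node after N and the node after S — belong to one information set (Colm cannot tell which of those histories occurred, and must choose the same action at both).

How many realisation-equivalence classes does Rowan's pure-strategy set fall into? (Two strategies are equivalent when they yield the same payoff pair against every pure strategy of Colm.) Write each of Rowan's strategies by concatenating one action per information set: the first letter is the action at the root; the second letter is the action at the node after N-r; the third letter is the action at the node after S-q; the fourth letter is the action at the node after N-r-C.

7

Rowan has 36 pure strategies: NCUw, NCUy, NCDw, NCDy, NCWw, NCWy, NEUw, NEUy, NEDw, NEDy, NEWw, NEWy, NBUw, NBUy, NBDw, NBDy, NBWw, NBWy, SCUw, SCUy, SCDw, SCDy, SCWw, SCWy, SEUw, SEUy, SEDw, SEDy, SEWw, SEWy, SBUw, SBUy, SBDw, SBDy, SBWw, SBWy. Columns: q, r.
{NCUw, NCDw, NCWw} → row (4,0) (0,5)
{NCUy, NCDy, NCWy} → row (4,0) (0,0)
{NEUw, NEUy, NEDw, NEDy, NEWw, NEWy} → row (4,0) (5,3)
{NBUw, NBUy, NBDw, NBDy, NBWw, NBWy} → row (4,0) (0,2)
{SCUw, SCUy, SEUw, SEUy, SBUw, SBUy} → row (2,2) (3,4)
{SCDw, SCDy, SEDw, SEDy, SBDw, SBDy} → row (0,3) (3,4)
{SCWw, SCWy, SEWw, SEWy, SBWw, SBWy} → row (3,1) (3,4)
That's 7 distinct rows out of 36 strategies.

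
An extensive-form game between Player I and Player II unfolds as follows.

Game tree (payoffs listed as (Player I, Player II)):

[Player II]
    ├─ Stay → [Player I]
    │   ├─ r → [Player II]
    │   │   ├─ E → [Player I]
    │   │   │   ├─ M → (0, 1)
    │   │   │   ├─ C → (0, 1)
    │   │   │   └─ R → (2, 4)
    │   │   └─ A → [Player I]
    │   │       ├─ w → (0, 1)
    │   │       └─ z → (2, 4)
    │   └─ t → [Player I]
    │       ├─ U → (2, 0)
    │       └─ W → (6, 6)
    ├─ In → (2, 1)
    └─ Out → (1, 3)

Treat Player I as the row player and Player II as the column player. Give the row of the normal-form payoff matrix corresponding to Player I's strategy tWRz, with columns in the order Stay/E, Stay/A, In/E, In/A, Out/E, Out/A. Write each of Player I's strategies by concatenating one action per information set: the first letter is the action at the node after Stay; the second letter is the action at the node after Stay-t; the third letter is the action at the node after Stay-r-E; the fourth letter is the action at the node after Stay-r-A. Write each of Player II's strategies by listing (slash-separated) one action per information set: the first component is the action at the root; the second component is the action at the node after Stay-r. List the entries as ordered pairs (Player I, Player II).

(6,6) (6,6) (2,1) (2,1) (1,3) (1,3)

vs Stay/E: Player II plays Stay → Player I plays t at [Stay] → Player I plays W at [Stay-t] → (6, 6)
vs Stay/A: Player II plays Stay → Player I plays t at [Stay] → Player I plays W at [Stay-t] → (6, 6)
vs In/E: Player II plays In → (2, 1)
vs In/A: Player II plays In → (2, 1)
vs Out/E: Player II plays Out → (1, 3)
vs Out/A: Player II plays Out → (1, 3)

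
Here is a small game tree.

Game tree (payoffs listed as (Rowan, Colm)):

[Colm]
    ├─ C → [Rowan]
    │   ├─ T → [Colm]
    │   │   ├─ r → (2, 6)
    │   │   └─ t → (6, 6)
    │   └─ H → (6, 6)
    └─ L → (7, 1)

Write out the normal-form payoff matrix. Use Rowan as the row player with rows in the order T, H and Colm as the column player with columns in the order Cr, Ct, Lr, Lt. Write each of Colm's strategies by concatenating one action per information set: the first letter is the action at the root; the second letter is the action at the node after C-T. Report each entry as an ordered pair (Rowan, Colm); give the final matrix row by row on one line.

T: (2,6) (6,6) (7,1) (7,1) | H: (6,6) (6,6) (7,1) (7,1)

           Cr       Ct       Lr       Lt
   T    (2,6)    (6,6)    (7,1)    (7,1)
   H    (6,6)    (6,6)    (7,1)    (7,1)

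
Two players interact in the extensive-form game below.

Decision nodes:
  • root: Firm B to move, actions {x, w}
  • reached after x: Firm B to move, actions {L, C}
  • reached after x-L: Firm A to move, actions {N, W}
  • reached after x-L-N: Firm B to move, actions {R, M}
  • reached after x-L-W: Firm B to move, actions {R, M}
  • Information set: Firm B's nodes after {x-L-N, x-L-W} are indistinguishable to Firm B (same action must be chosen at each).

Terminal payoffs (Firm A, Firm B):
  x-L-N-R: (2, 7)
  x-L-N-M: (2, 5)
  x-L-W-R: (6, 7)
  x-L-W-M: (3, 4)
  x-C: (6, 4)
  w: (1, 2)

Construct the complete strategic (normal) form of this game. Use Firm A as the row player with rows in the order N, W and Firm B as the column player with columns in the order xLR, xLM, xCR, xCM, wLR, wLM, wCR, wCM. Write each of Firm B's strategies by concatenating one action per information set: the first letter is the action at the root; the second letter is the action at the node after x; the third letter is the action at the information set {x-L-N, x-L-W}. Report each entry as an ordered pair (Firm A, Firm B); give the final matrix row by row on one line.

          xLR      xLM      xCR      xCM      wLR      wLM      wCR      wCM
   N    (2,7)    (2,5)    (6,4)    (6,4)    (1,2)    (1,2)    (1,2)    (1,2)
   W    (6,7)    (3,4)    (6,4)    (6,4)    (1,2)    (1,2)    (1,2)    (1,2)

N: (2,7) (2,5) (6,4) (6,4) (1,2) (1,2) (1,2) (1,2) | W: (6,7) (3,4) (6,4) (6,4) (1,2) (1,2) (1,2) (1,2)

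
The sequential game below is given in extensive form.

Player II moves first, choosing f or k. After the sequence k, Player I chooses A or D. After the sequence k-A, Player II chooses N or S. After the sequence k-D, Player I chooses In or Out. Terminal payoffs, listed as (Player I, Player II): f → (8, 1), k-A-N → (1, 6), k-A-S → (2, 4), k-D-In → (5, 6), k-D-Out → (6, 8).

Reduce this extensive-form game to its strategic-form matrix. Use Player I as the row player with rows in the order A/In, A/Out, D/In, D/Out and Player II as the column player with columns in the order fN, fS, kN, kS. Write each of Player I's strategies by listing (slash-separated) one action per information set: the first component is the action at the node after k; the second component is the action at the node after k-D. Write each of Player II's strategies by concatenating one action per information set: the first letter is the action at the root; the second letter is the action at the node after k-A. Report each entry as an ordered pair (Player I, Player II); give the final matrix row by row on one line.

Row A/In: fN→(8,1), fS→(8,1), kN→(1,6), kS→(2,4)
Row A/Out: fN→(8,1), fS→(8,1), kN→(1,6), kS→(2,4)
Row D/In: fN→(8,1), fS→(8,1), kN→(5,6), kS→(5,6)
Row D/Out: fN→(8,1), fS→(8,1), kN→(6,8), kS→(6,8)

A/In: (8,1) (8,1) (1,6) (2,4) | A/Out: (8,1) (8,1) (1,6) (2,4) | D/In: (8,1) (8,1) (5,6) (5,6) | D/Out: (8,1) (8,1) (6,8) (6,8)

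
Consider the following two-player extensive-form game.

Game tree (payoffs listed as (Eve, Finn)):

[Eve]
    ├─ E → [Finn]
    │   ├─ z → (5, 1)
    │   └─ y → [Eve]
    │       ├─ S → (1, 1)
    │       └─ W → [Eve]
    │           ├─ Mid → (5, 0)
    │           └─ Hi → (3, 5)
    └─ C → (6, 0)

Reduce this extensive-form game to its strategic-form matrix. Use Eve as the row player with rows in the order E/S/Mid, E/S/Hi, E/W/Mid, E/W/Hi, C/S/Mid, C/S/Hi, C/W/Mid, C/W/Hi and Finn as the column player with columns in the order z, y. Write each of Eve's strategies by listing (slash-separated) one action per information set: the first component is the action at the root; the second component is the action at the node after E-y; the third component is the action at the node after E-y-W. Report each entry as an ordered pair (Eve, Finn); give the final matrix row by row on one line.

E/S/Mid: (5,1) (1,1) | E/S/Hi: (5,1) (1,1) | E/W/Mid: (5,1) (5,0) | E/W/Hi: (5,1) (3,5) | C/S/Mid: (6,0) (6,0) | C/S/Hi: (6,0) (6,0) | C/W/Mid: (6,0) (6,0) | C/W/Hi: (6,0) (6,0)

               z        y
E/S/Mid    (5,1)    (1,1)
 E/S/Hi    (5,1)    (1,1)
E/W/Mid    (5,1)    (5,0)
 E/W/Hi    (5,1)    (3,5)
C/S/Mid    (6,0)    (6,0)
 C/S/Hi    (6,0)    (6,0)
C/W/Mid    (6,0)    (6,0)
 C/W/Hi    (6,0)    (6,0)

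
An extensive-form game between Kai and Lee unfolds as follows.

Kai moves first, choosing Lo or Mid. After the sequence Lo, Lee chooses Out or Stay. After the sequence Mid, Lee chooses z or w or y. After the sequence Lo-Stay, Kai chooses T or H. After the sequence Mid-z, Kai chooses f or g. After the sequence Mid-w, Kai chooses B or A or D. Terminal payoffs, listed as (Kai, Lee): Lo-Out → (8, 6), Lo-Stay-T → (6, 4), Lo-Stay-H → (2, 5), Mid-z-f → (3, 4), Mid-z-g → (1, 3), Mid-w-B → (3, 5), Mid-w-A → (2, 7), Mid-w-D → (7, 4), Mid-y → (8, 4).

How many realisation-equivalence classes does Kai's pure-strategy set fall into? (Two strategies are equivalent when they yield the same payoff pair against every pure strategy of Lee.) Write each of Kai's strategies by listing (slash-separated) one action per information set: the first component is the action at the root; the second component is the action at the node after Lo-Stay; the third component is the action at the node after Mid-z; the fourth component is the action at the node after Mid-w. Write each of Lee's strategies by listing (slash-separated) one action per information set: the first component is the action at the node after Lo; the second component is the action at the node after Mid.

Kai has 24 pure strategies: Lo/T/f/B, Lo/T/f/A, Lo/T/f/D, Lo/T/g/B, Lo/T/g/A, Lo/T/g/D, Lo/H/f/B, Lo/H/f/A, Lo/H/f/D, Lo/H/g/B, Lo/H/g/A, Lo/H/g/D, Mid/T/f/B, Mid/T/f/A, Mid/T/f/D, Mid/T/g/B, Mid/T/g/A, Mid/T/g/D, Mid/H/f/B, Mid/H/f/A, Mid/H/f/D, Mid/H/g/B, Mid/H/g/A, Mid/H/g/D. Columns: Out/z, Out/w, Out/y, Stay/z, Stay/w, Stay/y.
{Lo/T/f/B, Lo/T/f/A, Lo/T/f/D, Lo/T/g/B, Lo/T/g/A, Lo/T/g/D} → row (8,6) (8,6) (8,6) (6,4) (6,4) (6,4)
{Lo/H/f/B, Lo/H/f/A, Lo/H/f/D, Lo/H/g/B, Lo/H/g/A, Lo/H/g/D} → row (8,6) (8,6) (8,6) (2,5) (2,5) (2,5)
{Mid/T/f/B, Mid/H/f/B} → row (3,4) (3,5) (8,4) (3,4) (3,5) (8,4)
{Mid/T/f/A, Mid/H/f/A} → row (3,4) (2,7) (8,4) (3,4) (2,7) (8,4)
{Mid/T/f/D, Mid/H/f/D} → row (3,4) (7,4) (8,4) (3,4) (7,4) (8,4)
{Mid/T/g/B, Mid/H/g/B} → row (1,3) (3,5) (8,4) (1,3) (3,5) (8,4)
{Mid/T/g/A, Mid/H/g/A} → row (1,3) (2,7) (8,4) (1,3) (2,7) (8,4)
{Mid/T/g/D, Mid/H/g/D} → row (1,3) (7,4) (8,4) (1,3) (7,4) (8,4)
That's 8 distinct rows out of 24 strategies.

8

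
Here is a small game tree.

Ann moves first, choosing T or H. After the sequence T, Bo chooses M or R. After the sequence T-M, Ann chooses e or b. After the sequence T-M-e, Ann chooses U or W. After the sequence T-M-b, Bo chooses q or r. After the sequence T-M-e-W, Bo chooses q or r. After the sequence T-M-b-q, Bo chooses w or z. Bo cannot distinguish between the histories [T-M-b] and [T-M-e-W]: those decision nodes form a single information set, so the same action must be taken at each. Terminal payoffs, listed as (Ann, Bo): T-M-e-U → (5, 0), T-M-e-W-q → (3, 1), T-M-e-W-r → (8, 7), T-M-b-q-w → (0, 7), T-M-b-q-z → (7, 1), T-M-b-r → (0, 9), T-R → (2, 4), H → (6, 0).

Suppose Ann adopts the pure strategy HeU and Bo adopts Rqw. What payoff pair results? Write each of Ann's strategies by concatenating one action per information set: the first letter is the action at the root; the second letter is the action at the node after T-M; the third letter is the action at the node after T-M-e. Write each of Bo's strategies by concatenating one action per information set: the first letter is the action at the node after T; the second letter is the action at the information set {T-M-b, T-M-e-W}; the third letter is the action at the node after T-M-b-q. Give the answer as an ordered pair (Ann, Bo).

Trace the play path from the root:
  Ann plays H
→ terminal payoff (6, 0).
(Ann's choice at the node after T-M is never reached on this path, so it doesn't affect the outcome.)

(6, 0)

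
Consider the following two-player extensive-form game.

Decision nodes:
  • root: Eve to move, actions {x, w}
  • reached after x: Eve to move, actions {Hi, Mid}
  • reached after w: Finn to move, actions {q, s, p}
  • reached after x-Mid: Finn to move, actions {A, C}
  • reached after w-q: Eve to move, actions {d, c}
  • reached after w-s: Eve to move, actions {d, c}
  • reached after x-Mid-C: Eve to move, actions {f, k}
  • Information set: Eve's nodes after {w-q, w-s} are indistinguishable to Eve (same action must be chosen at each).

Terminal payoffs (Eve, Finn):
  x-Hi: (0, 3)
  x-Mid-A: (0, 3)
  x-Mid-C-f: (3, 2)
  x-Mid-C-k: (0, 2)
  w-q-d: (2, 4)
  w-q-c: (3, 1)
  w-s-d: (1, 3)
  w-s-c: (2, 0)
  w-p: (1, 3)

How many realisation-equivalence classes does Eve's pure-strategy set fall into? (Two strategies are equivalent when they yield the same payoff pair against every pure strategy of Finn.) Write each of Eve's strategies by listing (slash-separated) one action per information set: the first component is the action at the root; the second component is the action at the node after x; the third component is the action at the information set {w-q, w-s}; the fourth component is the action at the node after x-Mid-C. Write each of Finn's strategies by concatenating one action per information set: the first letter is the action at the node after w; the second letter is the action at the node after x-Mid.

5

Eve has 16 pure strategies: x/Hi/d/f, x/Hi/d/k, x/Hi/c/f, x/Hi/c/k, x/Mid/d/f, x/Mid/d/k, x/Mid/c/f, x/Mid/c/k, w/Hi/d/f, w/Hi/d/k, w/Hi/c/f, w/Hi/c/k, w/Mid/d/f, w/Mid/d/k, w/Mid/c/f, w/Mid/c/k. Columns: qA, qC, sA, sC, pA, pC.
{x/Hi/d/f, x/Hi/d/k, x/Hi/c/f, x/Hi/c/k} → row (0,3) (0,3) (0,3) (0,3) (0,3) (0,3)
{x/Mid/d/f, x/Mid/c/f} → row (0,3) (3,2) (0,3) (3,2) (0,3) (3,2)
{x/Mid/d/k, x/Mid/c/k} → row (0,3) (0,2) (0,3) (0,2) (0,3) (0,2)
{w/Hi/d/f, w/Hi/d/k, w/Mid/d/f, w/Mid/d/k} → row (2,4) (2,4) (1,3) (1,3) (1,3) (1,3)
{w/Hi/c/f, w/Hi/c/k, w/Mid/c/f, w/Mid/c/k} → row (3,1) (3,1) (2,0) (2,0) (1,3) (1,3)
That's 5 distinct rows out of 16 strategies.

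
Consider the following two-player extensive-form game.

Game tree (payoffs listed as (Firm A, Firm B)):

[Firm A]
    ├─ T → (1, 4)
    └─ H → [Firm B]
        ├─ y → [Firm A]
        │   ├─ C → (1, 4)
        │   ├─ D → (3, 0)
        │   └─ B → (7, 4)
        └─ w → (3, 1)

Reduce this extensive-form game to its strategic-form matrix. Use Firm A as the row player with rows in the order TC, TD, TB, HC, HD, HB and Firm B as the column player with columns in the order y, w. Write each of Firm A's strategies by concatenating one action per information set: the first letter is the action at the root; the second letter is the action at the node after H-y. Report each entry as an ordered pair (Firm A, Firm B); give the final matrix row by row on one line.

Row TC: y→(1,4), w→(1,4)
Row TD: y→(1,4), w→(1,4)
Row TB: y→(1,4), w→(1,4)
Row HC: y→(1,4), w→(3,1)
Row HD: y→(3,0), w→(3,1)
Row HB: y→(7,4), w→(3,1)

TC: (1,4) (1,4) | TD: (1,4) (1,4) | TB: (1,4) (1,4) | HC: (1,4) (3,1) | HD: (3,0) (3,1) | HB: (7,4) (3,1)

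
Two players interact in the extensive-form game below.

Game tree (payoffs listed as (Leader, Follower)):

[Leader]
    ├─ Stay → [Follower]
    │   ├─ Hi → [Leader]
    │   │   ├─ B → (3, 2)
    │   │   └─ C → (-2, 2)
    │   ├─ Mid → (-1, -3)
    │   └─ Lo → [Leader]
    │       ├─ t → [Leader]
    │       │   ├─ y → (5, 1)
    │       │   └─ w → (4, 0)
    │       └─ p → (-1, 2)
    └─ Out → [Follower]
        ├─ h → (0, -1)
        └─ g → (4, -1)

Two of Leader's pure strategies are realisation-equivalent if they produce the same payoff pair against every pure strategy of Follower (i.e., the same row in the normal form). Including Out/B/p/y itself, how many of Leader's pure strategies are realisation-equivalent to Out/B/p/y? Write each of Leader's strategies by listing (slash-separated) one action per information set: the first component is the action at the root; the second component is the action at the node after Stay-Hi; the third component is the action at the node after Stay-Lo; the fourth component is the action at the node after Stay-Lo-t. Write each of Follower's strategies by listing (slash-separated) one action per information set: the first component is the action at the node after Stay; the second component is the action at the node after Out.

Row for Out/B/p/y (columns Hi/h, Hi/g, Mid/h, Mid/g, Lo/h, Lo/g): (0,-1) (4,-1) (0,-1) (4,-1) (0,-1) (4,-1).
Under Out/B/p/y, Leader's choice at the node after Stay-Hi and at the node after Stay-Lo and at the node after Stay-Lo-t can never be reached regardless of what Follower does, so varying those choices leaves every outcome unchanged.
Holding the reachable choices fixed and varying the unreachable ones freely already gives 2 × 2 × 2 = 8 equivalent strategies.
No other strategy reproduces this row, so those 8 are the full class: Out/B/t/y, Out/B/t/w, Out/B/p/y, Out/B/p/w, Out/C/t/y, Out/C/t/w, Out/C/p/y, Out/C/p/w.

8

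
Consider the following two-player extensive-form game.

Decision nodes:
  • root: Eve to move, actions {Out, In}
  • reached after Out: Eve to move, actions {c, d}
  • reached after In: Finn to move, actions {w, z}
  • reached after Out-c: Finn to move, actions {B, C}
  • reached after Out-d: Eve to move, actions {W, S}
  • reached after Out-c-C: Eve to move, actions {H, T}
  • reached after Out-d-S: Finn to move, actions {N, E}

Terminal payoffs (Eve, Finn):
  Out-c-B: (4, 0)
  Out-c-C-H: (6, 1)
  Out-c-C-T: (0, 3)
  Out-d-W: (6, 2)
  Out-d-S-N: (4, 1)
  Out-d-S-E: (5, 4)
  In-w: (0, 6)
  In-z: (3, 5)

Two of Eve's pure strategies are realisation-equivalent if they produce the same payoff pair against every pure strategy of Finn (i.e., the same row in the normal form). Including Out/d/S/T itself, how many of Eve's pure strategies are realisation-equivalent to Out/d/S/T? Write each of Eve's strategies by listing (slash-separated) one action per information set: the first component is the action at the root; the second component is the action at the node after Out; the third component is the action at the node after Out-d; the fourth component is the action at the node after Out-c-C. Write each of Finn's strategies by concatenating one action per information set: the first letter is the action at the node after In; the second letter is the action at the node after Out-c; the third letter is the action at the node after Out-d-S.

2

Row for Out/d/S/T (columns wBN, wBE, wCN, wCE, zBN, zBE, zCN, zCE): (4,1) (5,4) (4,1) (5,4) (4,1) (5,4) (4,1) (5,4).
Under Out/d/S/T, Eve's choice at the node after Out-c-C can never be reached regardless of what Finn does, so varying those choices leaves every outcome unchanged.
Holding the reachable choices fixed and varying the unreachable one freely already gives 2 equivalent strategies.
No other strategy reproduces this row, so those 2 are the full class: Out/d/S/H, Out/d/S/T.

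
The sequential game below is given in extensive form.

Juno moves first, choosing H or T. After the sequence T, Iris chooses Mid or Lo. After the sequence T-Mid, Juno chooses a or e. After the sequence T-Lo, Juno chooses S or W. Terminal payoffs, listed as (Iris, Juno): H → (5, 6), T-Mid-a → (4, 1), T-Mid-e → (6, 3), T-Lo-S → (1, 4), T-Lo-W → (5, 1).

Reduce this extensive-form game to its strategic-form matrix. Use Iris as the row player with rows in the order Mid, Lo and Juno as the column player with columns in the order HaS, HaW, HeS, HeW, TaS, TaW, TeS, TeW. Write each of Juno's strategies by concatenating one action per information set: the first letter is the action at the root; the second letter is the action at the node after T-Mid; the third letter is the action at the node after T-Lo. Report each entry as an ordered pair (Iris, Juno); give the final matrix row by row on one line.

Mid: (5,6) (5,6) (5,6) (5,6) (4,1) (4,1) (6,3) (6,3) | Lo: (5,6) (5,6) (5,6) (5,6) (1,4) (5,1) (1,4) (5,1)

          HaS      HaW      HeS      HeW      TaS      TaW      TeS      TeW
 Mid    (5,6)    (5,6)    (5,6)    (5,6)    (4,1)    (4,1)    (6,3)    (6,3)
  Lo    (5,6)    (5,6)    (5,6)    (5,6)    (1,4)    (5,1)    (1,4)    (5,1)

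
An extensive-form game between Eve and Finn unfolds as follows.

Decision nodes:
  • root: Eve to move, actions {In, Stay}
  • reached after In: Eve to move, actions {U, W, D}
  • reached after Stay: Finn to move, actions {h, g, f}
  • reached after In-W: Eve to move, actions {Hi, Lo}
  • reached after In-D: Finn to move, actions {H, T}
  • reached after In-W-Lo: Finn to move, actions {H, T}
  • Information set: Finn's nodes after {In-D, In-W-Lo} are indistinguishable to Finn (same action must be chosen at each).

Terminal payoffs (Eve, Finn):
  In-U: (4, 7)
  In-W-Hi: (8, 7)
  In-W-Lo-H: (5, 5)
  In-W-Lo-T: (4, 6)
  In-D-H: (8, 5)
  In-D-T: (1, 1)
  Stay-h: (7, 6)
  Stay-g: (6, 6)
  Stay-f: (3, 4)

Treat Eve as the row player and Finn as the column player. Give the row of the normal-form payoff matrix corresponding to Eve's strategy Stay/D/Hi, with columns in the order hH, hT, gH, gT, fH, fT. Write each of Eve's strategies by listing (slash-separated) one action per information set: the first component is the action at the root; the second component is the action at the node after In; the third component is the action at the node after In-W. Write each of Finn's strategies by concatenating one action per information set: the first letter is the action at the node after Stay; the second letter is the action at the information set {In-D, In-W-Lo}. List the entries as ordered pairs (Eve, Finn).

(7,6) (7,6) (6,6) (6,6) (3,4) (3,4)

vs hH: Eve plays Stay → Finn plays h at [Stay] → (7, 6)
vs hT: Eve plays Stay → Finn plays h at [Stay] → (7, 6)
vs gH: Eve plays Stay → Finn plays g at [Stay] → (6, 6)
vs gT: Eve plays Stay → Finn plays g at [Stay] → (6, 6)
vs fH: Eve plays Stay → Finn plays f at [Stay] → (3, 4)
vs fT: Eve plays Stay → Finn plays f at [Stay] → (3, 4)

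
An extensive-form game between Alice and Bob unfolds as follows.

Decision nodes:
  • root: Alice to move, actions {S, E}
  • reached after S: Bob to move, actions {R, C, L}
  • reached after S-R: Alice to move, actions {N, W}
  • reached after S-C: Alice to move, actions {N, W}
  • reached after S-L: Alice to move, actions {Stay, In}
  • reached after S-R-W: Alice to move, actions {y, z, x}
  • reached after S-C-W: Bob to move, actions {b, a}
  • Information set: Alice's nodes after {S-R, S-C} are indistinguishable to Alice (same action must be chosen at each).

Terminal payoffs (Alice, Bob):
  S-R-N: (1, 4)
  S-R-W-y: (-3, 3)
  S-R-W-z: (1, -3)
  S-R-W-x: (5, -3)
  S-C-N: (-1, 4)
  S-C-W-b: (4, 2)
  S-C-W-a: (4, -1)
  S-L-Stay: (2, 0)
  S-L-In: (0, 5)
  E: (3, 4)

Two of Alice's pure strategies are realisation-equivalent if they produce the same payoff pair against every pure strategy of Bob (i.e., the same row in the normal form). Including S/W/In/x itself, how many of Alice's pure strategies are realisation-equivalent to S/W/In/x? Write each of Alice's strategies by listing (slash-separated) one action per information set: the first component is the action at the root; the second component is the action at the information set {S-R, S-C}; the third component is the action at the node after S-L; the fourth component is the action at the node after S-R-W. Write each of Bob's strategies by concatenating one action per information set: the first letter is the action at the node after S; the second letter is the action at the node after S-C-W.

Row for S/W/In/x (columns Rb, Ra, Cb, Ca, Lb, La): (5,-3) (5,-3) (4,2) (4,-1) (0,5) (0,5).
Every one of Alice's information sets is on the play path for some reply by Bob when Alice follows S/W/In/x.
Changing the action at any of them therefore changes at least one column, so only S/W/In/x itself gives this row.

1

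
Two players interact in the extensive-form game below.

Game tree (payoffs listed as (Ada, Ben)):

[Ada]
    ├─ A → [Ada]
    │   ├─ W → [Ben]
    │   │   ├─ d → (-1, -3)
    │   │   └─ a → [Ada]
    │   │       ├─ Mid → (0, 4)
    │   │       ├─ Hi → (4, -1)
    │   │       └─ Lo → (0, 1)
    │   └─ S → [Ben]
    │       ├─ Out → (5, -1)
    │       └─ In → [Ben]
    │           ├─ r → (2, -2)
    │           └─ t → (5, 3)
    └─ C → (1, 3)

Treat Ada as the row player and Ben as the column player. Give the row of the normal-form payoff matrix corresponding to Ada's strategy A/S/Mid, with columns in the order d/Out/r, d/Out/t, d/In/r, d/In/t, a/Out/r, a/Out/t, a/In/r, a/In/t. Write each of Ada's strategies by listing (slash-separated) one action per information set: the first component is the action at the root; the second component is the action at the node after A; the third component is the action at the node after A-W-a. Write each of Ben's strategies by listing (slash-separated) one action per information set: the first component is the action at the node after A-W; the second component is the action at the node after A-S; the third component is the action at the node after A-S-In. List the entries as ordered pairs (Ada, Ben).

vs d/Out/r: Ada plays A → Ada plays S at [A] → Ben plays Out at [A-S] → (5, -1)
vs d/Out/t: Ada plays A → Ada plays S at [A] → Ben plays Out at [A-S] → (5, -1)
vs d/In/r: Ada plays A → Ada plays S at [A] → Ben plays In at [A-S] → Ben plays r at [A-S-In] → (2, -2)
vs d/In/t: Ada plays A → Ada plays S at [A] → Ben plays In at [A-S] → Ben plays t at [A-S-In] → (5, 3)
vs a/Out/r: Ada plays A → Ada plays S at [A] → Ben plays Out at [A-S] → (5, -1)
vs a/Out/t: Ada plays A → Ada plays S at [A] → Ben plays Out at [A-S] → (5, -1)
vs a/In/r: Ada plays A → Ada plays S at [A] → Ben plays In at [A-S] → Ben plays r at [A-S-In] → (2, -2)
vs a/In/t: Ada plays A → Ada plays S at [A] → Ben plays In at [A-S] → Ben plays t at [A-S-In] → (5, 3)

(5,-1) (5,-1) (2,-2) (5,3) (5,-1) (5,-1) (2,-2) (5,3)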